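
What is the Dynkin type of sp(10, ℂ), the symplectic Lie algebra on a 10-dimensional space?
This is sp(10), which has dimension 10(10+1)/2 = 55 and rank 10/2 = 5. In the classification of classical Lie algebras, the symplectic algebra sp(2n) has type C_n; here n = 5, so the Dynkin diagram is a chain of 5 nodes with a double edge at one end; the terminal node there is the unique long simple root (C_5). Hence the type is C_5.

type C_5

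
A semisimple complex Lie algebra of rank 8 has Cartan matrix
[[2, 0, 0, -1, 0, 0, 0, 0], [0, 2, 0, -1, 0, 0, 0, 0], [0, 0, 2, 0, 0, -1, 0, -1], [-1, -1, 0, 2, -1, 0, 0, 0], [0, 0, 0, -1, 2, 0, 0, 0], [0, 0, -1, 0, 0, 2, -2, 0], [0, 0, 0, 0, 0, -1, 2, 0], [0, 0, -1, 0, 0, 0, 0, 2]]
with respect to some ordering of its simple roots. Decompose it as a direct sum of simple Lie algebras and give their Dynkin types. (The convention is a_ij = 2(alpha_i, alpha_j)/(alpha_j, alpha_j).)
B_4 + D_4

The diagram associated to this matrix has two connected components: the simple roots {alpha_3, alpha_6, alpha_7, alpha_8} form a chain of 4 nodes with a double edge at one end; the terminal node there is the unique short simple root (B_4), and {alpha_1, alpha_2, alpha_4, alpha_5} form a chain of 2 nodes with a fork of two nodes at one end (D_4). A semisimple Lie algebra decomposes uniquely as the direct sum of simple ideals, one per connected component of its Dynkin diagram, so g ≅ B_4 ⊕ D_4 (dimension 36 + 28 = 64).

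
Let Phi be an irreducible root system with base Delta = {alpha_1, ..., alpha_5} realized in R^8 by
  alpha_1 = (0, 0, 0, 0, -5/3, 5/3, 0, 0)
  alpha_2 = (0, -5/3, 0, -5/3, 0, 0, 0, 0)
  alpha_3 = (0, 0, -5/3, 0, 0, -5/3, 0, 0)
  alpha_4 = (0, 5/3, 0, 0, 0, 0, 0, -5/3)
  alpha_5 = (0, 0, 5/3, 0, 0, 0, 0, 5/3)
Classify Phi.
type A_5

Compute the Cartan integers a_ij = 2(alpha_i, alpha_j)/(alpha_j, alpha_j); the resulting 5x5 Cartan matrix is
[[2, 0, -1, 0, 0], [0, 2, 0, -1, 0], [-1, 0, 2, 0, -1], [0, -1, 0, 2, -1], [0, 0, -1, -1, 2]].
All simple roots have the same length, so the diagram is simply laced. The associated Dynkin diagram is a chain of 5 nodes with single edges (A_5), so the type is A_5 (the algebra sl(6)).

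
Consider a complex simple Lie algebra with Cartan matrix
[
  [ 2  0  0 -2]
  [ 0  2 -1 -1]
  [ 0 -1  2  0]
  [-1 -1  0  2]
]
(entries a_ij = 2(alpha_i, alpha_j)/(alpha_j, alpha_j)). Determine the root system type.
type C_4

The matrix has rank 4 with 2's on the diagonal. Reading the off-diagonal entries as Dynkin edges (a single edge where a_ij = a_ji = -1; a double or triple edge where a_ij * a_ji = 2 or 3), the diagram is a chain of 4 nodes with a double edge at one end; the terminal node there is the unique long simple root (C_4). One simple-root ordering that puts it in standard form is (alpha_3, alpha_2, alpha_4, alpha_1). So the algebra is type C_4, i.e. sp(8).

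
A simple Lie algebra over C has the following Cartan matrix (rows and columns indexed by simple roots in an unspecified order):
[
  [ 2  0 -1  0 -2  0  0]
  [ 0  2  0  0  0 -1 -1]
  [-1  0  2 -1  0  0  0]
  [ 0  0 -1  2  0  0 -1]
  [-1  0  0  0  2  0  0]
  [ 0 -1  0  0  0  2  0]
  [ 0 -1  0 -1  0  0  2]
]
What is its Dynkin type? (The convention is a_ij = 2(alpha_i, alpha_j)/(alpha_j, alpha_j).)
The matrix has rank 7 with 2's on the diagonal. Reading the off-diagonal entries as Dynkin edges (a single edge where a_ij = a_ji = -1; a double or triple edge where a_ij * a_ji = 2 or 3), the diagram is a chain of 7 nodes with a double edge at one end; the terminal node there is the unique short simple root (B_7). One simple-root ordering that puts it in standard form is (alpha_6, alpha_2, alpha_7, alpha_4, alpha_3, alpha_1, alpha_5). So the algebra is type B_7, i.e. so(15).

B_7 (so(15))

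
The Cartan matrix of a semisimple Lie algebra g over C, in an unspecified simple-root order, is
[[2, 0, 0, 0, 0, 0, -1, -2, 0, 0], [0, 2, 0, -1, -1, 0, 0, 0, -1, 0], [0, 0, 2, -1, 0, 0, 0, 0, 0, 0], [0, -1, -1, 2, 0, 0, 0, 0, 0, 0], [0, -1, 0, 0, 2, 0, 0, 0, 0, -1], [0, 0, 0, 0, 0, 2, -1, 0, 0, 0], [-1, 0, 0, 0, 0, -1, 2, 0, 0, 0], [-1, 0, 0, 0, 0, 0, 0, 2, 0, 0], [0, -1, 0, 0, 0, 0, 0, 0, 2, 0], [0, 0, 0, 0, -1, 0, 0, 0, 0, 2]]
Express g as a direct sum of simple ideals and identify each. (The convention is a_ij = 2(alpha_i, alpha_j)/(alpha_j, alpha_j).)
type B_4 ⊕ type E_6

The diagram associated to this matrix has two connected components: the simple roots {alpha_1, alpha_6, alpha_7, alpha_8} form a chain of 4 nodes with a double edge at one end; the terminal node there is the unique short simple root (B_4), and {alpha_2, alpha_3, alpha_4, alpha_5, alpha_9, alpha_10} form a chain of 5 nodes with one extra node attached to the third node from one end (E_6). A semisimple Lie algebra decomposes uniquely as the direct sum of simple ideals, one per connected component of its Dynkin diagram, so g ≅ B_4 ⊕ E_6 (dimension 36 + 78 = 114).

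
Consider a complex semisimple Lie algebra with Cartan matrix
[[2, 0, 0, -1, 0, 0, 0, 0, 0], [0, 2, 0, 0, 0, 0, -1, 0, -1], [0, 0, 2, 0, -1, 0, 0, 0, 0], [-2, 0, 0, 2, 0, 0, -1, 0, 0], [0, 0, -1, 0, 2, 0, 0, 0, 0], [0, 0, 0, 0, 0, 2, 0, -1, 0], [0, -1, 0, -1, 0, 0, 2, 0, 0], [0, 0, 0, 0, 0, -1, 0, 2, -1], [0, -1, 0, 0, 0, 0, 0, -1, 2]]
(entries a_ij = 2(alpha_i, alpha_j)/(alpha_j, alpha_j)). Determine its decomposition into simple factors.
A2 ⊕ B7

The diagram associated to this matrix has two connected components: the simple roots {alpha_3, alpha_5} form a chain of 2 nodes with single edges (A_2), and {alpha_1, alpha_2, alpha_4, alpha_6, alpha_7, alpha_8, alpha_9} form a chain of 7 nodes with a double edge at one end; the terminal node there is the unique short simple root (B_7). A semisimple Lie algebra decomposes uniquely as the direct sum of simple ideals, one per connected component of its Dynkin diagram, so g ≅ A_2 ⊕ B_7 (dimension 8 + 105 = 113).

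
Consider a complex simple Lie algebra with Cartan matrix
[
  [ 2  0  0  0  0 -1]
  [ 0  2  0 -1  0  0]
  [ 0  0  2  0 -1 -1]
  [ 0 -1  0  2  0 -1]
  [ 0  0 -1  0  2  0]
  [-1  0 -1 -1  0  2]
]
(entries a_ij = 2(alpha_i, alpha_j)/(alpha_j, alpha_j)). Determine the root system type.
The matrix has rank 6 with 2's on the diagonal. Reading the off-diagonal entries as Dynkin edges (a single edge where a_ij = a_ji = -1; a double or triple edge where a_ij * a_ji = 2 or 3), the diagram is a chain of 5 nodes with one extra node attached to the third node from one end (E_6). One simple-root ordering that puts it in standard form is (alpha_2, alpha_1, alpha_4, alpha_6, alpha_3, alpha_5). So the algebra is type E_6.

E_6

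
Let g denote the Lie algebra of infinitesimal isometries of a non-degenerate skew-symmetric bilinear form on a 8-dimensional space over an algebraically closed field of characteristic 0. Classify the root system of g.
type C_4

This is sp(8), which has dimension 8(8+1)/2 = 36 and rank 8/2 = 4. In the classification of classical Lie algebras, the symplectic algebra sp(2n) has type C_n; here n = 4, so the Dynkin diagram is a chain of 4 nodes with a double edge at one end; the terminal node there is the unique long simple root (C_4). Hence the type is C_4.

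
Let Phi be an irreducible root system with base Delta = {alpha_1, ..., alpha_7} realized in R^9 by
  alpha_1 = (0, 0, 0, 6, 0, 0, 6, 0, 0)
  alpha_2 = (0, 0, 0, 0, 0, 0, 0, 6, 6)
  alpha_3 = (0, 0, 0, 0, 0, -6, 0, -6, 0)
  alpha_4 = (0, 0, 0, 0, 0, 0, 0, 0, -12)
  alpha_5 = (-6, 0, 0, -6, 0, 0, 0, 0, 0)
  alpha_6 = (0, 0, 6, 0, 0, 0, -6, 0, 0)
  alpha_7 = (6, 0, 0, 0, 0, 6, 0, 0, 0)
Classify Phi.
C7

Compute the Cartan integers a_ij = 2(alpha_i, alpha_j)/(alpha_j, alpha_j); the resulting 7x7 Cartan matrix is
[[2, 0, 0, 0, -1, -1, 0], [0, 2, -1, -1, 0, 0, 0], [0, -1, 2, 0, 0, 0, -1], [0, -2, 0, 2, 0, 0, 0], [-1, 0, 0, 0, 2, 0, -1], [-1, 0, 0, 0, 0, 2, 0], [0, 0, -1, 0, -1, 0, 2]].
The roots have two lengths (squared-length ratio 2:1); the short ones are alpha_{1,2,3,5,6,7}. The associated Dynkin diagram is a chain of 7 nodes with a double edge at one end; the terminal node there is the unique long simple root (C_7), so the type is C_7 (the algebra sp(14)).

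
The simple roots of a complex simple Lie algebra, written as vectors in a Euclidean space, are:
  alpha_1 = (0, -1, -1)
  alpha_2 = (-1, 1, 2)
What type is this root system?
Compute the Cartan integers a_ij = 2(alpha_i, alpha_j)/(alpha_j, alpha_j); the resulting 2x2 Cartan matrix is
[[2, -1], [-3, 2]].
The roots have two lengths (squared-length ratio 3:1); the short ones are alpha_{1}. The associated Dynkin diagram is two nodes joined by a triple edge (G_2), so the type is G_2.

G_2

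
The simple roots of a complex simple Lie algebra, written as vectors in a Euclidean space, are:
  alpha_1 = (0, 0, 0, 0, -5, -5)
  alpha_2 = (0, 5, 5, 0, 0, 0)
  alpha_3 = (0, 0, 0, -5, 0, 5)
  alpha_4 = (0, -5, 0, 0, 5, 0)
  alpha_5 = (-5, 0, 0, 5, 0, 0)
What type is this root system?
A_5 (sl(6))

Compute the Cartan integers a_ij = 2(alpha_i, alpha_j)/(alpha_j, alpha_j); the resulting 5x5 Cartan matrix is
[[2, 0, -1, -1, 0], [0, 2, 0, -1, 0], [-1, 0, 2, 0, -1], [-1, -1, 0, 2, 0], [0, 0, -1, 0, 2]].
All simple roots have the same length, so the diagram is simply laced. The associated Dynkin diagram is a chain of 5 nodes with single edges (A_5), so the type is A_5 (the algebra sl(6)).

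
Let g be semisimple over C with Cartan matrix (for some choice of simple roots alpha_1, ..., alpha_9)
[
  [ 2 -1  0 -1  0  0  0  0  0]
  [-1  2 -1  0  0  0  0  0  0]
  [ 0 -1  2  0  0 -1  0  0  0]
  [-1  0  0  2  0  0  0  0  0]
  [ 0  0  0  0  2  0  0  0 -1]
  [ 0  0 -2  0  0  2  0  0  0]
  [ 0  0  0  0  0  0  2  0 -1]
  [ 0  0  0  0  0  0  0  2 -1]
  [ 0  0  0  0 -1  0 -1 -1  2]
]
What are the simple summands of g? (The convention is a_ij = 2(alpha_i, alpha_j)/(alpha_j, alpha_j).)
The diagram associated to this matrix has two connected components: the simple roots {alpha_1, alpha_2, alpha_3, alpha_4, alpha_6} form a chain of 5 nodes with a double edge at one end; the terminal node there is the unique long simple root (C_5), and {alpha_5, alpha_7, alpha_8, alpha_9} form a chain of 2 nodes with a fork of two nodes at one end (D_4). A semisimple Lie algebra decomposes uniquely as the direct sum of simple ideals, one per connected component of its Dynkin diagram, so g ≅ C_5 ⊕ D_4 (dimension 55 + 28 = 83).

type C_5 ⊕ type D_4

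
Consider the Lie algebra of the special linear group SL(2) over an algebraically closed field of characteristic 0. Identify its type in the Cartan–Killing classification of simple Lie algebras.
A_1

This is sl(2), which has dimension 2^2 - 1 = 3 and rank 2 - 1 = 1 (a Cartan subalgebra is the diagonal traceless matrices). In the classification of classical Lie algebras, the special linear algebra sl(n+1) has type A_n; here n = 1, so the Dynkin diagram is a chain of 1 nodes with single edges (A_1). Hence the type is A_1.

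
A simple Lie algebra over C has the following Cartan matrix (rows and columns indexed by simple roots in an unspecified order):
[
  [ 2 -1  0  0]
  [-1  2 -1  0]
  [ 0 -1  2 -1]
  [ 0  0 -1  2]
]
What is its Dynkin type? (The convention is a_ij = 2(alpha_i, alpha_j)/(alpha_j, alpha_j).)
The matrix has rank 4 with 2's on the diagonal. Reading the off-diagonal entries as Dynkin edges (a single edge where a_ij = a_ji = -1; a double or triple edge where a_ij * a_ji = 2 or 3), the diagram is a chain of 4 nodes with single edges (A_4). One simple-root ordering that puts it in standard form is (alpha_1, alpha_2, alpha_3, alpha_4). So the algebra is type A_4, i.e. sl(5).

A_4 (sl(5))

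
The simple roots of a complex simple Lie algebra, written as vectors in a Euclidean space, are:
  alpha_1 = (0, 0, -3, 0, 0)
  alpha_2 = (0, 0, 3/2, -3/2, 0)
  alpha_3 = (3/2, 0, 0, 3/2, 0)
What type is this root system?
C_3

Compute the Cartan integers a_ij = 2(alpha_i, alpha_j)/(alpha_j, alpha_j); the resulting 3x3 Cartan matrix is
[[2, -2, 0], [-1, 2, -1], [0, -1, 2]].
The roots have two lengths (squared-length ratio 2:1); the short ones are alpha_{2,3}. The associated Dynkin diagram is a chain of 3 nodes with a double edge at one end; the terminal node there is the unique long simple root (C_3), so the type is C_3 (the algebra sp(6)).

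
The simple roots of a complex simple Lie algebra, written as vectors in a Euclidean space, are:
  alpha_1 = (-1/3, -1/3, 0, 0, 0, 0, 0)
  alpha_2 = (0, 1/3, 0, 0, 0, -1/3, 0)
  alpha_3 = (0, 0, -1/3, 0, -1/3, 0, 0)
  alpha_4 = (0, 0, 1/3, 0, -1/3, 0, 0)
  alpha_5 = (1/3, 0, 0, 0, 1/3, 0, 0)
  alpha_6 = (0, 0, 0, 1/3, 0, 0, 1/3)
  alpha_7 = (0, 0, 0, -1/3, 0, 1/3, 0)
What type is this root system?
D_7 (so(14))

Compute the Cartan integers a_ij = 2(alpha_i, alpha_j)/(alpha_j, alpha_j); the resulting 7x7 Cartan matrix is
[[2, -1, 0, 0, -1, 0, 0], [-1, 2, 0, 0, 0, 0, -1], [0, 0, 2, 0, -1, 0, 0], [0, 0, 0, 2, -1, 0, 0], [-1, 0, -1, -1, 2, 0, 0], [0, 0, 0, 0, 0, 2, -1], [0, -1, 0, 0, 0, -1, 2]].
All simple roots have the same length, so the diagram is simply laced. The associated Dynkin diagram is a chain of 5 nodes with a fork of two nodes at one end (D_7), so the type is D_7 (the algebra so(14)).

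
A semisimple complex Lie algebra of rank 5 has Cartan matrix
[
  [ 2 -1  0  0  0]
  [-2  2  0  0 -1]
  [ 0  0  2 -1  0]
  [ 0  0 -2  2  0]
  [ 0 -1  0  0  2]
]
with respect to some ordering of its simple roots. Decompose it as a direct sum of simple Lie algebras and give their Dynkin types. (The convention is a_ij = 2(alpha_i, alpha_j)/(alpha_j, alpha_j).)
The diagram associated to this matrix has two connected components: the simple roots {alpha_3, alpha_4} form a chain of 2 nodes with a double edge at one end; the terminal node there is the unique short simple root (B_2), and {alpha_1, alpha_2, alpha_5} form a chain of 3 nodes with a double edge at one end; the terminal node there is the unique short simple root (B_3). A semisimple Lie algebra decomposes uniquely as the direct sum of simple ideals, one per connected component of its Dynkin diagram, so g ≅ B_2 ⊕ B_3 (dimension 10 + 21 = 31).

B2 ⊕ B3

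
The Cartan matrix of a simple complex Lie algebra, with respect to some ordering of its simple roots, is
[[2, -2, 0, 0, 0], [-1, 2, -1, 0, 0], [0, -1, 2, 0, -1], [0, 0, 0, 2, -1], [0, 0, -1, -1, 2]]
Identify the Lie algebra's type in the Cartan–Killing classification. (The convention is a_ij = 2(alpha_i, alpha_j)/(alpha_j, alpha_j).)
C_5

The matrix has rank 5 with 2's on the diagonal. Reading the off-diagonal entries as Dynkin edges (a single edge where a_ij = a_ji = -1; a double or triple edge where a_ij * a_ji = 2 or 3), the diagram is a chain of 5 nodes with a double edge at one end; the terminal node there is the unique long simple root (C_5). One simple-root ordering that puts it in standard form is (alpha_4, alpha_5, alpha_3, alpha_2, alpha_1). So the algebra is type C_5, i.e. sp(10).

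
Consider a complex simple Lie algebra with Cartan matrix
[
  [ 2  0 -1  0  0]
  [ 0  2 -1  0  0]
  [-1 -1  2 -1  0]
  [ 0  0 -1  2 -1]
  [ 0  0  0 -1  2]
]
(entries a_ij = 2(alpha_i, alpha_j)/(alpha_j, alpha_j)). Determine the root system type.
The matrix has rank 5 with 2's on the diagonal. Reading the off-diagonal entries as Dynkin edges (a single edge where a_ij = a_ji = -1; a double or triple edge where a_ij * a_ji = 2 or 3), the diagram is a chain of 3 nodes with a fork of two nodes at one end (D_5). One simple-root ordering that puts it in standard form is (alpha_5, alpha_4, alpha_3, alpha_2, alpha_1). So the algebra is type D_5, i.e. so(10).

D_5 (so(10))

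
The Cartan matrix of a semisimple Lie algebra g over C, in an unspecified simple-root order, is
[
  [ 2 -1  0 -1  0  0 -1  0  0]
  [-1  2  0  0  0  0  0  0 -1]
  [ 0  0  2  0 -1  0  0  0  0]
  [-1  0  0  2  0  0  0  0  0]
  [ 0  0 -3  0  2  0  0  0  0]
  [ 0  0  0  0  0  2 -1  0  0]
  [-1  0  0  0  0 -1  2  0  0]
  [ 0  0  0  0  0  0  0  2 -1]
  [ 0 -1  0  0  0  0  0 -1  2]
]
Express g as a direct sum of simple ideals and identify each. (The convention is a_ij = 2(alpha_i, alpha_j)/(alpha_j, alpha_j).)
The diagram associated to this matrix has two connected components: the simple roots {alpha_1, alpha_2, alpha_4, alpha_6, alpha_7, alpha_8, alpha_9} form a chain of 6 nodes with one extra node attached to the third node from one end (E_7), and {alpha_3, alpha_5} form two nodes joined by a triple edge (G_2). A semisimple Lie algebra decomposes uniquely as the direct sum of simple ideals, one per connected component of its Dynkin diagram, so g ≅ E_7 ⊕ G_2 (dimension 133 + 14 = 147).

E7 ⊕ G2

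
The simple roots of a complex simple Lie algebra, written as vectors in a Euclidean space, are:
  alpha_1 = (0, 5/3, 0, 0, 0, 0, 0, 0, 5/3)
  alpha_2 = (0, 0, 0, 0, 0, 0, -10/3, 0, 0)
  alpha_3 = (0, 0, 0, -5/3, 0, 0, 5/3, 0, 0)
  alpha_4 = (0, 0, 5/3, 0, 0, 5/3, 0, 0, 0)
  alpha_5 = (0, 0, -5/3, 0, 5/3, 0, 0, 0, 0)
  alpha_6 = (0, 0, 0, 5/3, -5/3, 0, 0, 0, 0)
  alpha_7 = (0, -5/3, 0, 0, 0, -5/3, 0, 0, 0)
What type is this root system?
C7

Compute the Cartan integers a_ij = 2(alpha_i, alpha_j)/(alpha_j, alpha_j); the resulting 7x7 Cartan matrix is
[[2, 0, 0, 0, 0, 0, -1], [0, 2, -2, 0, 0, 0, 0], [0, -1, 2, 0, 0, -1, 0], [0, 0, 0, 2, -1, 0, -1], [0, 0, 0, -1, 2, -1, 0], [0, 0, -1, 0, -1, 2, 0], [-1, 0, 0, -1, 0, 0, 2]].
The roots have two lengths (squared-length ratio 2:1); the short ones are alpha_{1,3,4,5,6,7}. The associated Dynkin diagram is a chain of 7 nodes with a double edge at one end; the terminal node there is the unique long simple root (C_7), so the type is C_7 (the algebra sp(14)).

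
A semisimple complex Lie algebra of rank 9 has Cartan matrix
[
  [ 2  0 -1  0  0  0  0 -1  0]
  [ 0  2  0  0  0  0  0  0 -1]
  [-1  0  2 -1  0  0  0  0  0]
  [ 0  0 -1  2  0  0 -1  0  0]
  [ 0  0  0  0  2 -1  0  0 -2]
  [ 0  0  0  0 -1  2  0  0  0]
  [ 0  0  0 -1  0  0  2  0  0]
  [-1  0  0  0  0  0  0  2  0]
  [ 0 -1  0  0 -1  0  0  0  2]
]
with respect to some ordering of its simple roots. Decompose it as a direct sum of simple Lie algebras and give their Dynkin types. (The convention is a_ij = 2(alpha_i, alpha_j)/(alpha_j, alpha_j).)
A_5 (sl(6)) + F_4

The diagram associated to this matrix has two connected components: the simple roots {alpha_1, alpha_3, alpha_4, alpha_7, alpha_8} form a chain of 5 nodes with single edges (A_5), and {alpha_2, alpha_5, alpha_6, alpha_9} form a chain of 4 nodes with a double edge between the middle two (F_4). A semisimple Lie algebra decomposes uniquely as the direct sum of simple ideals, one per connected component of its Dynkin diagram, so g ≅ A_5 ⊕ F_4 (dimension 35 + 52 = 87).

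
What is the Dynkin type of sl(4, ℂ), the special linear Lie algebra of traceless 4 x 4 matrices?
A_3 (sl(4))

This is sl(4), which has dimension 4^2 - 1 = 15 and rank 4 - 1 = 3 (a Cartan subalgebra is the diagonal traceless matrices). In the classification of classical Lie algebras, the special linear algebra sl(n+1) has type A_n; here n = 3, so the Dynkin diagram is a chain of 3 nodes with single edges (A_3). Hence the type is A_3.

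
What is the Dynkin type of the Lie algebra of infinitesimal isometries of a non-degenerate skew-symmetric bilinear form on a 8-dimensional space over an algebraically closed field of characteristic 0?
C_4 (sp(8))

This is sp(8), which has dimension 8(8+1)/2 = 36 and rank 8/2 = 4. In the classification of classical Lie algebras, the symplectic algebra sp(2n) has type C_n; here n = 4, so the Dynkin diagram is a chain of 4 nodes with a double edge at one end; the terminal node there is the unique long simple root (C_4). Hence the type is C_4.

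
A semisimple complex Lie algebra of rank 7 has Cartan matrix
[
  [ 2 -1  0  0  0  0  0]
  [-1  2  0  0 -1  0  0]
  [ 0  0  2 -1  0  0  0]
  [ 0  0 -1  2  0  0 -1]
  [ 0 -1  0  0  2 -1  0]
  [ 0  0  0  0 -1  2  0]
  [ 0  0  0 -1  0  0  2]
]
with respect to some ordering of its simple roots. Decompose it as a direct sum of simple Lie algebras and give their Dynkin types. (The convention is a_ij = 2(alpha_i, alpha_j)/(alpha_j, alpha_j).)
A3 + A4

The diagram associated to this matrix has two connected components: the simple roots {alpha_3, alpha_4, alpha_7} form a chain of 3 nodes with single edges (A_3), and {alpha_1, alpha_2, alpha_5, alpha_6} form a chain of 4 nodes with single edges (A_4). A semisimple Lie algebra decomposes uniquely as the direct sum of simple ideals, one per connected component of its Dynkin diagram, so g ≅ A_3 ⊕ A_4 (dimension 15 + 24 = 39).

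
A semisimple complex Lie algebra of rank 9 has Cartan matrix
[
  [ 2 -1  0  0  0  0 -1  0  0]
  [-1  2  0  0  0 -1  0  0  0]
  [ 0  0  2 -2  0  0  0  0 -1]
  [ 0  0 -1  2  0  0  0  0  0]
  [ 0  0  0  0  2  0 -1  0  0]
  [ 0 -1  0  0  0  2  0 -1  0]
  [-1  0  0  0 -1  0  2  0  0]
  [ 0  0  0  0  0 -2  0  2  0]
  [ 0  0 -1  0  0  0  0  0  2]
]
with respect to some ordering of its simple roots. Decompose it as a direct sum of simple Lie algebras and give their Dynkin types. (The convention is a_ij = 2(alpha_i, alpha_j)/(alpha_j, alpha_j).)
B3 ⊕ C6

The diagram associated to this matrix has two connected components: the simple roots {alpha_3, alpha_4, alpha_9} form a chain of 3 nodes with a double edge at one end; the terminal node there is the unique short simple root (B_3), and {alpha_1, alpha_2, alpha_5, alpha_6, alpha_7, alpha_8} form a chain of 6 nodes with a double edge at one end; the terminal node there is the unique long simple root (C_6). A semisimple Lie algebra decomposes uniquely as the direct sum of simple ideals, one per connected component of its Dynkin diagram, so g ≅ B_3 ⊕ C_6 (dimension 21 + 78 = 99).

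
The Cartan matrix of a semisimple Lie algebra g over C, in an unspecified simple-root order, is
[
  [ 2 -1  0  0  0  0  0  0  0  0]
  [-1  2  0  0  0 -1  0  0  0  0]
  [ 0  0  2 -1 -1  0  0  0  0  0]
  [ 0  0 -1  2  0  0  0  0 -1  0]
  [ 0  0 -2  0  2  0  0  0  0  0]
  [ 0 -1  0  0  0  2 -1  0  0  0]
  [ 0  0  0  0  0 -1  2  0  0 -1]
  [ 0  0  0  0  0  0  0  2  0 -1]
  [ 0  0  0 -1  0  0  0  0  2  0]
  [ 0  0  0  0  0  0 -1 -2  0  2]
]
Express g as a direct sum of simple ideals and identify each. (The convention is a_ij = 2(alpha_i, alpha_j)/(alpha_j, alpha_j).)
type B_6 + type C_4

The diagram associated to this matrix has two connected components: the simple roots {alpha_1, alpha_2, alpha_6, alpha_7, alpha_8, alpha_10} form a chain of 6 nodes with a double edge at one end; the terminal node there is the unique short simple root (B_6), and {alpha_3, alpha_4, alpha_5, alpha_9} form a chain of 4 nodes with a double edge at one end; the terminal node there is the unique long simple root (C_4). A semisimple Lie algebra decomposes uniquely as the direct sum of simple ideals, one per connected component of its Dynkin diagram, so g ≅ B_6 ⊕ C_4 (dimension 78 + 36 = 114).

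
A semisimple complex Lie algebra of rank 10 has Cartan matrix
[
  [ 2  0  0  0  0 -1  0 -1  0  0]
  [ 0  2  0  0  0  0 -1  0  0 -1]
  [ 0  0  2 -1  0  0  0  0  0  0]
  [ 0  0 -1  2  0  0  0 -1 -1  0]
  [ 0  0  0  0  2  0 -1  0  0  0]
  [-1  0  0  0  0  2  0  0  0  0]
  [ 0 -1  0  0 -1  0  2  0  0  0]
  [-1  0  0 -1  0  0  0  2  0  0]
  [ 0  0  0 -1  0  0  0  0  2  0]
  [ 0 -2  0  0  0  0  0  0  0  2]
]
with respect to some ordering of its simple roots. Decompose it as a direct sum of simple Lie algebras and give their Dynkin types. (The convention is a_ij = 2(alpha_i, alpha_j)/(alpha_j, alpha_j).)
type C_4 + type D_6

The diagram associated to this matrix has two connected components: the simple roots {alpha_2, alpha_5, alpha_7, alpha_10} form a chain of 4 nodes with a double edge at one end; the terminal node there is the unique long simple root (C_4), and {alpha_1, alpha_3, alpha_4, alpha_6, alpha_8, alpha_9} form a chain of 4 nodes with a fork of two nodes at one end (D_6). A semisimple Lie algebra decomposes uniquely as the direct sum of simple ideals, one per connected component of its Dynkin diagram, so g ≅ C_4 ⊕ D_6 (dimension 36 + 66 = 102).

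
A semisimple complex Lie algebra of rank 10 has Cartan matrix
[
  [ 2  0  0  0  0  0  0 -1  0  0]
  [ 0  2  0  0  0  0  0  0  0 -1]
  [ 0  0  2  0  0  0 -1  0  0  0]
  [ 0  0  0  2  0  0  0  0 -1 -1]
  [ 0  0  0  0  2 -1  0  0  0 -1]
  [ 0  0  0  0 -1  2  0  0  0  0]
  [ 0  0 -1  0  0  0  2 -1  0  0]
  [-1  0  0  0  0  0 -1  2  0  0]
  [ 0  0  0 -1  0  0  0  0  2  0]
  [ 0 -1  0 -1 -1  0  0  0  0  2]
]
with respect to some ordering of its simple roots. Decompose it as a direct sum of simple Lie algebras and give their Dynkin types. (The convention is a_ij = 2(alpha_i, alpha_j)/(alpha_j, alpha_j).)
The diagram associated to this matrix has two connected components: the simple roots {alpha_1, alpha_3, alpha_7, alpha_8} form a chain of 4 nodes with single edges (A_4), and {alpha_2, alpha_4, alpha_5, alpha_6, alpha_9, alpha_10} form a chain of 5 nodes with one extra node attached to the third node from one end (E_6). A semisimple Lie algebra decomposes uniquely as the direct sum of simple ideals, one per connected component of its Dynkin diagram, so g ≅ A_4 ⊕ E_6 (dimension 24 + 78 = 102).

A4 ⊕ E6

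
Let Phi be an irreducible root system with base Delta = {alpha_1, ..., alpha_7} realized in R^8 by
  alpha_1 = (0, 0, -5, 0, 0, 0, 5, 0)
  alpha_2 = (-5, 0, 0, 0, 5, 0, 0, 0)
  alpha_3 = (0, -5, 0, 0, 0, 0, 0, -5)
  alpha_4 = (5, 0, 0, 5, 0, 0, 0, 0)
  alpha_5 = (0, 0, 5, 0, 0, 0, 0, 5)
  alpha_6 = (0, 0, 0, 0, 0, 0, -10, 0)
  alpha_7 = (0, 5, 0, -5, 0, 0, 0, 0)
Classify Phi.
C7

Compute the Cartan integers a_ij = 2(alpha_i, alpha_j)/(alpha_j, alpha_j); the resulting 7x7 Cartan matrix is
[[2, 0, 0, 0, -1, -1, 0], [0, 2, 0, -1, 0, 0, 0], [0, 0, 2, 0, -1, 0, -1], [0, -1, 0, 2, 0, 0, -1], [-1, 0, -1, 0, 2, 0, 0], [-2, 0, 0, 0, 0, 2, 0], [0, 0, -1, -1, 0, 0, 2]].
The roots have two lengths (squared-length ratio 2:1); the short ones are alpha_{1,2,3,4,5,7}. The associated Dynkin diagram is a chain of 7 nodes with a double edge at one end; the terminal node there is the unique long simple root (C_7), so the type is C_7 (the algebra sp(14)).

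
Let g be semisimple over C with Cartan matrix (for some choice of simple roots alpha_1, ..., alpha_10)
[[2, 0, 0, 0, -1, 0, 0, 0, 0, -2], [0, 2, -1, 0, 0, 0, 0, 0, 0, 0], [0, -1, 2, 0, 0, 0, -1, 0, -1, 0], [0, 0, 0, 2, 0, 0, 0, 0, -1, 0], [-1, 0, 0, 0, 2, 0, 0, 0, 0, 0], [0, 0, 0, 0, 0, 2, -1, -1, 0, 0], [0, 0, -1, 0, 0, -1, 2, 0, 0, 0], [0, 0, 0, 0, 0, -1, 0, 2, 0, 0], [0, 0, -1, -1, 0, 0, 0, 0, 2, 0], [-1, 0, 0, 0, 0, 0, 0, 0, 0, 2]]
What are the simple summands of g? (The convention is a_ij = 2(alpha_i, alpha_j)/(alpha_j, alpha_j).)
The diagram associated to this matrix has two connected components: the simple roots {alpha_1, alpha_5, alpha_10} form a chain of 3 nodes with a double edge at one end; the terminal node there is the unique short simple root (B_3), and {alpha_2, alpha_3, alpha_4, alpha_6, alpha_7, alpha_8, alpha_9} form a chain of 6 nodes with one extra node attached to the third node from one end (E_7). A semisimple Lie algebra decomposes uniquely as the direct sum of simple ideals, one per connected component of its Dynkin diagram, so g ≅ B_3 ⊕ E_7 (dimension 21 + 133 = 154).

type B_3 ⊕ type E_7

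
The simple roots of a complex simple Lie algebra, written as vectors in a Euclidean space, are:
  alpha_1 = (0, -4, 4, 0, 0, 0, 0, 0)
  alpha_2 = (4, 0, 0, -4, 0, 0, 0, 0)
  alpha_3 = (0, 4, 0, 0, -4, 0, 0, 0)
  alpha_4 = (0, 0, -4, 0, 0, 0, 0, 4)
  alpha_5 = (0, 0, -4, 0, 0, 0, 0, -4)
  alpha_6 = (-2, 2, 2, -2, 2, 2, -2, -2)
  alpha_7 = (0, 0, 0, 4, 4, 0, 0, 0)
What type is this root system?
type E_7

Compute the Cartan integers a_ij = 2(alpha_i, alpha_j)/(alpha_j, alpha_j); the resulting 7x7 Cartan matrix is
[[2, 0, -1, -1, -1, 0, 0], [0, 2, 0, 0, 0, 0, -1], [-1, 0, 2, 0, 0, 0, -1], [-1, 0, 0, 2, 0, -1, 0], [-1, 0, 0, 0, 2, 0, 0], [0, 0, 0, -1, 0, 2, 0], [0, -1, -1, 0, 0, 0, 2]].
All simple roots have the same length, so the diagram is simply laced. The associated Dynkin diagram is a chain of 6 nodes with one extra node attached to the third node from one end (E_7), so the type is E_7.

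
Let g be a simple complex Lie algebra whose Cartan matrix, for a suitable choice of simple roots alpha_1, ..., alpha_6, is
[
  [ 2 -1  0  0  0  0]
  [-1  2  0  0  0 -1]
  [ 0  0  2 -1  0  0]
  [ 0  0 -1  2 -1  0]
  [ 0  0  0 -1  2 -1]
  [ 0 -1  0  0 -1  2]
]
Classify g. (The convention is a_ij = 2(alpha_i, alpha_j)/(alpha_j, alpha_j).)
The matrix has rank 6 with 2's on the diagonal. Reading the off-diagonal entries as Dynkin edges (a single edge where a_ij = a_ji = -1; a double or triple edge where a_ij * a_ji = 2 or 3), the diagram is a chain of 6 nodes with single edges (A_6). One simple-root ordering that puts it in standard form is (alpha_3, alpha_4, alpha_5, alpha_6, alpha_2, alpha_1). So the algebra is type A_6, i.e. sl(7).

A_6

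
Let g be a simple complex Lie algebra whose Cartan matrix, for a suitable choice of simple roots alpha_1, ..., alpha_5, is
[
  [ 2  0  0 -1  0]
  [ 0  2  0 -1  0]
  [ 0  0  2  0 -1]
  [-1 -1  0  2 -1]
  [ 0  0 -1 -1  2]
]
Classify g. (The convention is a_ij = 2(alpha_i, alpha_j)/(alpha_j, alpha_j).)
The matrix has rank 5 with 2's on the diagonal. Reading the off-diagonal entries as Dynkin edges (a single edge where a_ij = a_ji = -1; a double or triple edge where a_ij * a_ji = 2 or 3), the diagram is a chain of 3 nodes with a fork of two nodes at one end (D_5). One simple-root ordering that puts it in standard form is (alpha_3, alpha_5, alpha_4, alpha_1, alpha_2). So the algebra is type D_5, i.e. so(10).

D5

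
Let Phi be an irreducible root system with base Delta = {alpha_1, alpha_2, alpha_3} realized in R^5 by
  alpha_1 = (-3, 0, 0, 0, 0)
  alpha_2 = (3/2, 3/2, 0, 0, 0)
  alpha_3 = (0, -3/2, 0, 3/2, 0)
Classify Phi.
C_3 (sp(6))

Compute the Cartan integers a_ij = 2(alpha_i, alpha_j)/(alpha_j, alpha_j); the resulting 3x3 Cartan matrix is
[[2, -2, 0], [-1, 2, -1], [0, -1, 2]].
The roots have two lengths (squared-length ratio 2:1); the short ones are alpha_{2,3}. The associated Dynkin diagram is a chain of 3 nodes with a double edge at one end; the terminal node there is the unique long simple root (C_3), so the type is C_3 (the algebra sp(6)).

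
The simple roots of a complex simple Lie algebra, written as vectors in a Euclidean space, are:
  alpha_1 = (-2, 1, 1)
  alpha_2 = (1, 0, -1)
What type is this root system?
G_2

Compute the Cartan integers a_ij = 2(alpha_i, alpha_j)/(alpha_j, alpha_j); the resulting 2x2 Cartan matrix is
[[2, -3], [-1, 2]].
The roots have two lengths (squared-length ratio 3:1); the short ones are alpha_{2}. The associated Dynkin diagram is two nodes joined by a triple edge (G_2), so the type is G_2.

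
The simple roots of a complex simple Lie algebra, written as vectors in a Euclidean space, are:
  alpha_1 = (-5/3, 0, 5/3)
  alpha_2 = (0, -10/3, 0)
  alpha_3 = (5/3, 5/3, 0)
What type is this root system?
Compute the Cartan integers a_ij = 2(alpha_i, alpha_j)/(alpha_j, alpha_j); the resulting 3x3 Cartan matrix is
[[2, 0, -1], [0, 2, -2], [-1, -1, 2]].
The roots have two lengths (squared-length ratio 2:1); the short ones are alpha_{1,3}. The associated Dynkin diagram is a chain of 3 nodes with a double edge at one end; the terminal node there is the unique long simple root (C_3), so the type is C_3 (the algebra sp(6)).

type C_3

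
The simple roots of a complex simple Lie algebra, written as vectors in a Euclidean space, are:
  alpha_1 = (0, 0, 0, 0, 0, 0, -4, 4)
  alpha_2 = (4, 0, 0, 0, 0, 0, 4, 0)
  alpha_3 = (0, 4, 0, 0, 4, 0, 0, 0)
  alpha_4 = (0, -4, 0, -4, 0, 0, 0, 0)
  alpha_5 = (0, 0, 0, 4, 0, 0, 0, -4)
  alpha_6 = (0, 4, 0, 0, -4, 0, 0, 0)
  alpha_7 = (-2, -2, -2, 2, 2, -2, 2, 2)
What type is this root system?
E7

Compute the Cartan integers a_ij = 2(alpha_i, alpha_j)/(alpha_j, alpha_j); the resulting 7x7 Cartan matrix is
[[2, -1, 0, 0, -1, 0, 0], [-1, 2, 0, 0, 0, 0, 0], [0, 0, 2, -1, 0, 0, 0], [0, 0, -1, 2, -1, -1, 0], [-1, 0, 0, -1, 2, 0, 0], [0, 0, 0, -1, 0, 2, -1], [0, 0, 0, 0, 0, -1, 2]].
All simple roots have the same length, so the diagram is simply laced. The associated Dynkin diagram is a chain of 6 nodes with one extra node attached to the third node from one end (E_7), so the type is E_7.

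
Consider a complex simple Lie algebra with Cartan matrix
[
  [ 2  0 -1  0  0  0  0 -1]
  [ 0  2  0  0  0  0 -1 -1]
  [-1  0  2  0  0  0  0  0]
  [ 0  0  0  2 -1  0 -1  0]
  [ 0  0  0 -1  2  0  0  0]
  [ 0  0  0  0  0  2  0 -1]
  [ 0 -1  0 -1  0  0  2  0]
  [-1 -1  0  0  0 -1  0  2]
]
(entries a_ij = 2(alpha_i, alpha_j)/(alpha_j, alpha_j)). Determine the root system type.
The matrix has rank 8 with 2's on the diagonal. Reading the off-diagonal entries as Dynkin edges (a single edge where a_ij = a_ji = -1; a double or triple edge where a_ij * a_ji = 2 or 3), the diagram is a chain of 7 nodes with one extra node attached to the third node from one end (E_8). One simple-root ordering that puts it in standard form is (alpha_3, alpha_6, alpha_1, alpha_8, alpha_2, alpha_7, alpha_4, alpha_5). So the algebra is type E_8.

E_8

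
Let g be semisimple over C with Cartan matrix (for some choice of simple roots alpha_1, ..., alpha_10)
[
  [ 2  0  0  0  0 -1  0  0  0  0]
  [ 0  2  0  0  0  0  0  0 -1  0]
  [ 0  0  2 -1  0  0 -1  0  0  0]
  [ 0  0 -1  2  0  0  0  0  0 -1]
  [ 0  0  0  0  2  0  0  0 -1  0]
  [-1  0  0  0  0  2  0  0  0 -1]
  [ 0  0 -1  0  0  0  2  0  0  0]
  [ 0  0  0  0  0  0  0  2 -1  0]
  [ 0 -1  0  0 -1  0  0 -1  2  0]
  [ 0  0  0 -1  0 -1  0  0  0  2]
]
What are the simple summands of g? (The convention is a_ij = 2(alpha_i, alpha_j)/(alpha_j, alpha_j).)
The diagram associated to this matrix has two connected components: the simple roots {alpha_1, alpha_3, alpha_4, alpha_6, alpha_7, alpha_10} form a chain of 6 nodes with single edges (A_6), and {alpha_2, alpha_5, alpha_8, alpha_9} form a chain of 2 nodes with a fork of two nodes at one end (D_4). A semisimple Lie algebra decomposes uniquely as the direct sum of simple ideals, one per connected component of its Dynkin diagram, so g ≅ A_6 ⊕ D_4 (dimension 48 + 28 = 76).

A_6 + D_4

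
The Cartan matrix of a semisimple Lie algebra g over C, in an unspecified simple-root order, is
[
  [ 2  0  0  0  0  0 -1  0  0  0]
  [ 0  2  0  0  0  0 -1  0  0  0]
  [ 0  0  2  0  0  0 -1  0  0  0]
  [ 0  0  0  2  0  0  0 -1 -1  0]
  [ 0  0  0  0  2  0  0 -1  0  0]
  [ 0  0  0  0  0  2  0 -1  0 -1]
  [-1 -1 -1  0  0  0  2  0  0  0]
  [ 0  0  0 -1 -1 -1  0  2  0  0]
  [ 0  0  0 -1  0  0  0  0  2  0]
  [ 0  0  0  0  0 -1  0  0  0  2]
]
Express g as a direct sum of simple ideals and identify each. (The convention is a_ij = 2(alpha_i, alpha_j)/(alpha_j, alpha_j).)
The diagram associated to this matrix has two connected components: the simple roots {alpha_1, alpha_2, alpha_3, alpha_7} form a chain of 2 nodes with a fork of two nodes at one end (D_4), and {alpha_4, alpha_5, alpha_6, alpha_8, alpha_9, alpha_10} form a chain of 5 nodes with one extra node attached to the third node from one end (E_6). A semisimple Lie algebra decomposes uniquely as the direct sum of simple ideals, one per connected component of its Dynkin diagram, so g ≅ D_4 ⊕ E_6 (dimension 28 + 78 = 106).

D_4 ⊕ E_6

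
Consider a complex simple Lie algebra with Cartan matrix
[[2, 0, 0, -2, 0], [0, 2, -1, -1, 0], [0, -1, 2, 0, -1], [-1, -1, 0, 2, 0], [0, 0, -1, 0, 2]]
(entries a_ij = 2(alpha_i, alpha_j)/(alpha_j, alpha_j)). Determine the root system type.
C5

The matrix has rank 5 with 2's on the diagonal. Reading the off-diagonal entries as Dynkin edges (a single edge where a_ij = a_ji = -1; a double or triple edge where a_ij * a_ji = 2 or 3), the diagram is a chain of 5 nodes with a double edge at one end; the terminal node there is the unique long simple root (C_5). One simple-root ordering that puts it in standard form is (alpha_5, alpha_3, alpha_2, alpha_4, alpha_1). So the algebra is type C_5, i.e. sp(10).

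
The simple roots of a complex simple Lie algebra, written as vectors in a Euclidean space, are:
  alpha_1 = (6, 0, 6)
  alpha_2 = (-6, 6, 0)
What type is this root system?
A_2 (sl(3))

Compute the Cartan integers a_ij = 2(alpha_i, alpha_j)/(alpha_j, alpha_j); the resulting 2x2 Cartan matrix is
[[2, -1], [-1, 2]].
All simple roots have the same length, so the diagram is simply laced. The associated Dynkin diagram is a chain of 2 nodes with single edges (A_2), so the type is A_2 (the algebra sl(3)).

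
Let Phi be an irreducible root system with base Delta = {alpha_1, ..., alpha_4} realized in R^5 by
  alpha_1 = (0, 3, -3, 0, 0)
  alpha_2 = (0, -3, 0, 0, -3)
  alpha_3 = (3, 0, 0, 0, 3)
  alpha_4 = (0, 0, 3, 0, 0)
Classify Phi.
Compute the Cartan integers a_ij = 2(alpha_i, alpha_j)/(alpha_j, alpha_j); the resulting 4x4 Cartan matrix is
[[2, -1, 0, -2], [-1, 2, -1, 0], [0, -1, 2, 0], [-1, 0, 0, 2]].
The roots have two lengths (squared-length ratio 2:1); the short ones are alpha_{4}. The associated Dynkin diagram is a chain of 4 nodes with a double edge at one end; the terminal node there is the unique short simple root (B_4), so the type is B_4 (the algebra so(9)).

B_4 (so(9))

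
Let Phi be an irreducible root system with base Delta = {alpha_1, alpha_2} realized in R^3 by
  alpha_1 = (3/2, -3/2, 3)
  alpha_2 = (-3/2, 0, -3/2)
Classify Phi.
Compute the Cartan integers a_ij = 2(alpha_i, alpha_j)/(alpha_j, alpha_j); the resulting 2x2 Cartan matrix is
[[2, -3], [-1, 2]].
The roots have two lengths (squared-length ratio 3:1); the short ones are alpha_{2}. The associated Dynkin diagram is two nodes joined by a triple edge (G_2), so the type is G_2.

G2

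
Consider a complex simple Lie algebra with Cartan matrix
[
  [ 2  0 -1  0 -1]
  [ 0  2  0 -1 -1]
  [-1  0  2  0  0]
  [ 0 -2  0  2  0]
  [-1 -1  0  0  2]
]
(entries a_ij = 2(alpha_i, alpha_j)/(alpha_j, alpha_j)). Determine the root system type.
The matrix has rank 5 with 2's on the diagonal. Reading the off-diagonal entries as Dynkin edges (a single edge where a_ij = a_ji = -1; a double or triple edge where a_ij * a_ji = 2 or 3), the diagram is a chain of 5 nodes with a double edge at one end; the terminal node there is the unique long simple root (C_5). One simple-root ordering that puts it in standard form is (alpha_3, alpha_1, alpha_5, alpha_2, alpha_4). So the algebra is type C_5, i.e. sp(10).

C_5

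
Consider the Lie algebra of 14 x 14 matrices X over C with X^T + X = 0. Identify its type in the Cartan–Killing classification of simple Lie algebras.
This is so(14) with 14 even, which has dimension 14(14-1)/2 = 91 and rank 14/2 = 7. In the classification of classical Lie algebras, the orthogonal algebra so(2n) in an even number of variables has type D_n; here n = 7, so the Dynkin diagram is a chain of 5 nodes with a fork of two nodes at one end (D_7). Hence the type is D_7.

D_7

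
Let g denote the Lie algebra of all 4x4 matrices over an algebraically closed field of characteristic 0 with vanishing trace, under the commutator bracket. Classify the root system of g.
A_3 (sl(4))

This is sl(4), which has dimension 4^2 - 1 = 15 and rank 4 - 1 = 3 (a Cartan subalgebra is the diagonal traceless matrices). In the classification of classical Lie algebras, the special linear algebra sl(n+1) has type A_n; here n = 3, so the Dynkin diagram is a chain of 3 nodes with single edges (A_3). Hence the type is A_3.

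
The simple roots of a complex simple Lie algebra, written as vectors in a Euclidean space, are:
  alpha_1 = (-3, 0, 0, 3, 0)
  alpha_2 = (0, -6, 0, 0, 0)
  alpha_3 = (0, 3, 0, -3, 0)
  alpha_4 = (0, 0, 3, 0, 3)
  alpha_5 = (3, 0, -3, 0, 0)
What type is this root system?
type C_5

Compute the Cartan integers a_ij = 2(alpha_i, alpha_j)/(alpha_j, alpha_j); the resulting 5x5 Cartan matrix is
[[2, 0, -1, 0, -1], [0, 2, -2, 0, 0], [-1, -1, 2, 0, 0], [0, 0, 0, 2, -1], [-1, 0, 0, -1, 2]].
The roots have two lengths (squared-length ratio 2:1); the short ones are alpha_{1,3,4,5}. The associated Dynkin diagram is a chain of 5 nodes with a double edge at one end; the terminal node there is the unique long simple root (C_5), so the type is C_5 (the algebra sp(10)).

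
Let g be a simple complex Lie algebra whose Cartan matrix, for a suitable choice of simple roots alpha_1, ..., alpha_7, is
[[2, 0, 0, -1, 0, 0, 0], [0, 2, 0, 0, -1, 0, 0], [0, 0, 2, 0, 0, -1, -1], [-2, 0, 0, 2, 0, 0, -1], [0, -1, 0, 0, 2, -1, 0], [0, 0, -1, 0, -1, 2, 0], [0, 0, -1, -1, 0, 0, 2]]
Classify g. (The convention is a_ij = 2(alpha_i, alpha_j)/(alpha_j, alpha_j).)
B7

The matrix has rank 7 with 2's on the diagonal. Reading the off-diagonal entries as Dynkin edges (a single edge where a_ij = a_ji = -1; a double or triple edge where a_ij * a_ji = 2 or 3), the diagram is a chain of 7 nodes with a double edge at one end; the terminal node there is the unique short simple root (B_7). One simple-root ordering that puts it in standard form is (alpha_2, alpha_5, alpha_6, alpha_3, alpha_7, alpha_4, alpha_1). So the algebra is type B_7, i.e. so(15).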